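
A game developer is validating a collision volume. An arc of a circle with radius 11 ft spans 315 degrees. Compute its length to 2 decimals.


Shape: circular arc
Radius r = 11 ft, Angle = 315 degrees
Formula: L = (angle/360) * 2 * pi * r
2 * pi * r = 22 * pi
L = (315/360) * 22 * pi
L = 19.25 * pi
L = 60.48
60.48 ft


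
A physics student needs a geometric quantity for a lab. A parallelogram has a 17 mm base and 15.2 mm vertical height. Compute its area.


Shape: parallelogram
Base b = 17 mm, Height h = 15.2 mm
Formula: A = b * h
A = 17 * 15.2
A = 258.4
258.4 mm^2


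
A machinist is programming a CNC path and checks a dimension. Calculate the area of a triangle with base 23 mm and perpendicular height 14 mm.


Shape: triangle
Base b = 23 mm, Height h = 14 mm
Formula: A = (1/2) * b * h
A = 0.5 * 23 * 14
A = 0.5 * 322
A = 161
161 mm^2


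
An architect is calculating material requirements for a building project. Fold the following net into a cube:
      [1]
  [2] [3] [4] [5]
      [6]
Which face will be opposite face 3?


Net: cross layout. Take square 3 as the base (bottom).
Fold the four squares in the horizontal row up around 3: 2 -> left, 4 -> right, 5 wraps to the top.
Fold 1 and 6 up from 3: 1 -> back, 6 -> front.
Opposite pairs are therefore: (1, 6), (2, 4), (3, 5).
Face 3 is opposite face 5.
face 5


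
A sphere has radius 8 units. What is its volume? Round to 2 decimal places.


Shape: sphere
Radius r = 8 units
Formula: V = (4/3) * pi * r^3
r^3 = 512
(4/3) * 512 = 682.666667
V = 682.666667 * pi
V = 2144.66
2144.66 units^3


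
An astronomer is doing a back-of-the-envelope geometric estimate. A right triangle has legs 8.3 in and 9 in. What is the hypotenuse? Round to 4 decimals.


Shape: right triangle
Legs a = 8.3 in, b = 9 in
Formula: c = sqrt(a^2 + b^2)
a^2 = 68.89, b^2 = 81
a^2 + b^2 = 149.89
c = sqrt(149.89)
c = 12.243
12.243 in


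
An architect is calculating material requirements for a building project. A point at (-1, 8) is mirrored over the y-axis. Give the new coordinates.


Transformation: reflection
Original point: (-1, 8)
Rule for reflection over the y-axis: (x, y) -> (-x, y)
Apply: (-1, 8) -> (1, 8)
(1, 8)


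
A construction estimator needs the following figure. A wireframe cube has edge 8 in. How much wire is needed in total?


Shape: cube
Side s = 8 in
A cube has 12 edges, all equal.
Formula: total edge length = 12 * s
Total = 12 * 8
Total = 96
96 in


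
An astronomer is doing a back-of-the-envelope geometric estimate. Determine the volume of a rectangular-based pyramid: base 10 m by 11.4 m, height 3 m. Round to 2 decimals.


Shape: rectangular pyramid
Base: 10 m x 11.4 m, Height h = 3 m
Formula: V = (1/3) * base_area * h
base_area = 10 * 11.4 = 114
base_area * h = 114 * 3 = 342
V = 342 / 3
V = 114
114 m^3


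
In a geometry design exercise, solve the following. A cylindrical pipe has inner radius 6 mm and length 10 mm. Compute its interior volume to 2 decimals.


Shape: cylinder
Radius r = 6 mm, Height h = 10 mm
Formula: V = pi * r^2 * h
r^2 = 36
V = pi * 36 * 10
V = 360 * pi
V = 1130.97
1130.97 mm^3


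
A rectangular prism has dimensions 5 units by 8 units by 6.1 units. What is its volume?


Shape: rectangular prism
l = 5 units, w = 8 units, h = 6.1 units
Formula: V = l * w * h
V = 5 * 8 * 6.1
V = 40 * 6.1
V = 244
244 units^3


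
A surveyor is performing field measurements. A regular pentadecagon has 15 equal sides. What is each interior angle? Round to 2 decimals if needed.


Shape: regular pentadecagon (15 sides)
Formula: interior angle = (n - 2) * 180 / n
(n - 2) = 13
(n - 2) * 180 = 2340
angle = 2340 / 15
angle = 156
156 degrees


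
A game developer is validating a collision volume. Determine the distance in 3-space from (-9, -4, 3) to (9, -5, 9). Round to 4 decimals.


3D distance between two points
P1 = (-9, -4, 3), P2 = (9, -5, 9)
Formula: d = sqrt((x2-x1)^2 + (y2-y1)^2 + (z2-z1)^2)
dx = 9 - -9 = 18
dy = -5 - -4 = -1
dz = 9 - 3 = 6
dx^2 + dy^2 + dz^2 = 324 + 1 + 36 = 361
d = sqrt(361)
d = 19.0
19 units


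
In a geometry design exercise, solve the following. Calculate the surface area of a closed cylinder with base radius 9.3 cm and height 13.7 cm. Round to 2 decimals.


Shape: closed cylinder
Radius r = 9.3 cm, Height h = 13.7 cm
Formula: SA = 2*pi*r^2 + 2*pi*r*h = 2*pi*r*(r + h)
r + h = 23
2 * r * (r + h) = 2 * 9.3 * 23 = 427.8
SA = 427.8 * pi
SA = 1343.97
1343.97 cm^2


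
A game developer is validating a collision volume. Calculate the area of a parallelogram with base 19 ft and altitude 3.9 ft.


Shape: parallelogram
Base b = 19 ft, Height h = 3.9 ft
Formula: A = b * h
A = 19 * 3.9
A = 74.1
74.1 ft^2


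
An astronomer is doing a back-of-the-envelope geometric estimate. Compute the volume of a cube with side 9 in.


Shape: cube
Side s = 9 in
Formula: V = s^3
V = 9 * 9 * 9
V = 81 * 9
V = 729
729 in^3


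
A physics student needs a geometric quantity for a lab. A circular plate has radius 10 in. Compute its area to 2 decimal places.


Shape: circle
Radius r = 10 in
Formula: A = pi * r^2
r^2 = 10^2 = 100
A = pi * 100
A = 314.16
314.16 in^2


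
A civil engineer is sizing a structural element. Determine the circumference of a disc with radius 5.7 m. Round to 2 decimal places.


Shape: circle
Radius r = 5.7 m
Formula: C = 2 * pi * r
C = 2 * pi * 5.7
C = 11.4 * pi
C = 35.81
35.81 m


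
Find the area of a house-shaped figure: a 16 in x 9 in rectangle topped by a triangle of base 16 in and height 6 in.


Composite shape: rectangle + triangle
Rectangle area = 16 * 9 = 144
Triangle area = 0.5 * 16 * 6 = 48
Total = 144 + 48
Total = 192
192 in^2


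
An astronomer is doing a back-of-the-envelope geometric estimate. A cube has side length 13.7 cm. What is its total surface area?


Shape: cube
Side s = 13.7 cm
A cube has 6 square faces.
Formula: SA = 6 * s^2
s^2 = 187.69
SA = 6 * 187.69
SA = 1126.14
1126.14 cm^2


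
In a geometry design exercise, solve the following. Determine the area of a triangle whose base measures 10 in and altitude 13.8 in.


Shape: triangle
Base b = 10 in, Height h = 13.8 in
Formula: A = (1/2) * b * h
A = 0.5 * 10 * 13.8
A = 0.5 * 138
A = 69
69 in^2


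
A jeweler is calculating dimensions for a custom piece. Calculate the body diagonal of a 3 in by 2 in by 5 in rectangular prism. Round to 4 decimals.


Shape: rectangular box (space diagonal)
l = 3 in, w = 2 in, h = 5 in
Visualize: the diagonal of the base, then a right triangle with that diagonal and the height.
Formula: d = sqrt(l^2 + w^2 + h^2)
l^2 + w^2 + h^2 = 9 + 4 + 25 = 38
d = sqrt(38)
d = 6.1644
6.1644 in


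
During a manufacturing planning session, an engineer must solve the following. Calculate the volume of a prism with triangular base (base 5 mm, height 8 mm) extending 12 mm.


Shape: triangular prism
Triangle base = 5 mm, triangle height = 8 mm, prism length L = 12 mm
Formula: V = (1/2 * b * h_tri) * L
Cross-section area = 0.5 * 5 * 8 = 20
V = 20 * 12
V = 240
240 mm^3


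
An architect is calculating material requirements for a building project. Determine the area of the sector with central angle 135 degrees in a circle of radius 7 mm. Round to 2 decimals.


Shape: circular sector
Radius r = 7 mm, Angle = 135 degrees
Formula: A = (angle/360) * pi * r^2
r^2 = 49
Fraction of circle = 135/360
A = (135/360) * pi * 49
A = 18.375 * pi
A = 57.73
57.73 mm^2


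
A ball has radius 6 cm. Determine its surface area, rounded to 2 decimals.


Shape: sphere
Radius r = 6 cm
Formula: SA = 4 * pi * r^2
r^2 = 36
SA = 4 * pi * 36
SA = 144 * pi
SA = 452.39
452.39 cm^2


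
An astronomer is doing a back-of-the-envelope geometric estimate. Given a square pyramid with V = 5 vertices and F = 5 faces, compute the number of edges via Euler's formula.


Polyhedron: square pyramid
Euler's formula for convex polyhedra: V - E + F = 2
Given: V = 5 vertices and F = 5 faces
Solve for E:
E = V + F - 2 = 5 + 5 - 2 = 8
8 edges


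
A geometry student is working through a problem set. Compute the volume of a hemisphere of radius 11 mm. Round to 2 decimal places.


Shape: hemisphere (half of a sphere)
Radius r = 11 mm
Formula: V = (1/2) * (4/3) * pi * r^3 = (2/3) * pi * r^3
r^3 = 1331
(2/3) * 1331 = 887.333333
V = 887.333333 * pi
V = 2787.64
2787.64 mm^3


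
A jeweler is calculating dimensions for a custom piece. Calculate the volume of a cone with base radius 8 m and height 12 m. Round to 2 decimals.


Shape: cone
Radius r = 8 m, Height h = 12 m
Formula: V = (1/3) * pi * r^2 * h
r^2 = 64
pi * r^2 * h = pi * 64 * 12 = 768 * pi
V = 768 * pi / 3
V = 804.25
804.25 m^3


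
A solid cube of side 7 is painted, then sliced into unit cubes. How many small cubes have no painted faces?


Large cube: 7 x 7 x 7, cut into unit cubes.
n = 7, so n - 2 = 5
Unpainted cubes form the interior (n - 2)^3 block.
(n - 2)^3 = 5^3 = 125
125 unit cubes


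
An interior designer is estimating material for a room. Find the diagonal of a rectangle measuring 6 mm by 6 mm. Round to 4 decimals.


Shape: rectangle (diagonal via Pythagoras)
Sides: 6 mm and 6 mm
Formula: d = sqrt(l^2 + w^2)
l^2 = 36, w^2 = 36
l^2 + w^2 = 72
d = sqrt(72)
d = 8.4853
8.4853 mm


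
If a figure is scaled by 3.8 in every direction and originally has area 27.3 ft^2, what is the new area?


Linear scale factor k = 3.8
Original area = 27.3 ft^2
Rule: under a linear scaling by k, areas scale by k^2.
k^2 = 3.8^2 = 14.44
New area = 27.3 * 14.44
New area = 394.212
394.212 ft^2


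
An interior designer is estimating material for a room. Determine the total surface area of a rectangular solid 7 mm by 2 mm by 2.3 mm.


Shape: rectangular prism
l = 7 mm, w = 2 mm, h = 2.3 mm
Formula: SA = 2(lw + lh + wh)
lw = 14, lh = 16.1, wh = 4.6
lw + lh + wh = 34.7
SA = 2 * 34.7
SA = 69.4
69.4 mm^2


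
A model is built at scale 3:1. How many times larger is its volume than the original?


Linear scale factor k = 3
Rule: under a linear scaling by k, volumes scale by k^3.
k^3 = 3 * 3 * 3
k^3 = 9 * 3
k^3 = 27
Volume scales by a factor of 27.
27 (dimensionless)


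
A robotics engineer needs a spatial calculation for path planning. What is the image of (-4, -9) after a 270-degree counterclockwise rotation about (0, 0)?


Transformation: rotation about the origin
Original point: (-4, -9)
Rule for 270 deg counterclockwise: (x, y) -> (y, -x)
Apply: (-4, -9) -> (-9, 4)
(-9, 4)


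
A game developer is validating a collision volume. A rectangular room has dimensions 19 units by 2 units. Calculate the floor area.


Shape: rectangle
Length l = 19 units, Width w = 2 units
Formula: A = l * w
A = 19 * 2
A = 38
38 units^2


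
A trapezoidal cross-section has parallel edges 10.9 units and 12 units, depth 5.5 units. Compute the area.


Shape: trapezoid
Parallel sides a = 10.9 units, b = 12 units; Height h = 5.5 units
Formula: A = (a + b) * h / 2
a + b = 10.9 + 12 = 22.9
A = 22.9 * 5.5 / 2
A = 125.95 / 2
A = 62.975
62.975 units^2


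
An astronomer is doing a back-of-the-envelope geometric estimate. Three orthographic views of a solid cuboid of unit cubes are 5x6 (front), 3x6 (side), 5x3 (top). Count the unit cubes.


Orthographic views of a solid rectangular block:
Front view 5 x 6 -> length = 5, height = 6
Side view 3 x 6 -> width = 3, height = 6 (consistent)
Top view 5 x 3 -> confirms length = 5, width = 3
The block is 5 x 3 x 6.
Total unit cubes = 5 * 3 * 6 = 90
90 unit cubes


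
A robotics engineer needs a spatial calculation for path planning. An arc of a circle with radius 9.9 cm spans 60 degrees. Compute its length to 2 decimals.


Shape: circular arc
Radius r = 9.9 cm, Angle = 60 degrees
Formula: L = (angle/360) * 2 * pi * r
2 * pi * r = 19.8 * pi
L = (60/360) * 19.8 * pi
L = 3.3 * pi
L = 10.37
10.37 cm


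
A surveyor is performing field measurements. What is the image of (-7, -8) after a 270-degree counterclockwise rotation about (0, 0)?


Transformation: rotation about the origin
Original point: (-7, -8)
Rule for 270 deg counterclockwise: (x, y) -> (y, -x)
Apply: (-7, -8) -> (-8, 7)
(-8, 7)


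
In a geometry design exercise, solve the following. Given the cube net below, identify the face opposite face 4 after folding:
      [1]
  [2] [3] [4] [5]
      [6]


Net: cross layout. Take square 3 as the base (bottom).
Fold the four squares in the horizontal row up around 3: 2 -> left, 4 -> right, 5 wraps to the top.
Fold 1 and 6 up from 3: 1 -> back, 6 -> front.
Opposite pairs are therefore: (1, 6), (2, 4), (3, 5).
Face 4 is opposite face 2.
face 2


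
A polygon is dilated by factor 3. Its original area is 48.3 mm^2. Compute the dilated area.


Linear scale factor k = 3
Original area = 48.3 mm^2
Rule: under a linear scaling by k, areas scale by k^2.
k^2 = 3^2 = 9
New area = 48.3 * 9
New area = 434.7
434.7 mm^2


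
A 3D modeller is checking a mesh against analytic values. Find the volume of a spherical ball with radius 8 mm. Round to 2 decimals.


Shape: sphere
Radius r = 8 mm
Formula: V = (4/3) * pi * r^3
r^3 = 512
(4/3) * 512 = 682.666667
V = 682.666667 * pi
V = 2144.66
2144.66 mm^3


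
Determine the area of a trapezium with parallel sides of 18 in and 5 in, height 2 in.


Shape: trapezoid
Parallel sides a = 18 in, b = 5 in; Height h = 2 in
Formula: A = (a + b) * h / 2
a + b = 18 + 5 = 23
A = 23 * 2 / 2
A = 46 / 2
A = 23
23 in^2


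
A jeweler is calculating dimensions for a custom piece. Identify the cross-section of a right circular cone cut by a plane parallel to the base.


Solid: right circular cone
Cutting plane: parallel to the base
Visualize the intersection of the plane with the solid's surface.
The boundary of the cut region is a circle.
circle


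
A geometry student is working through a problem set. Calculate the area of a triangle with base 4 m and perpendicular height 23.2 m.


Shape: triangle
Base b = 4 m, Height h = 23.2 m
Formula: A = (1/2) * b * h
A = 0.5 * 4 * 23.2
A = 0.5 * 92.8
A = 46.4
46.4 m^2


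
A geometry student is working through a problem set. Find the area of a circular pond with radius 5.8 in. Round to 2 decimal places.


Shape: circle
Radius r = 5.8 in
Formula: A = pi * r^2
r^2 = 5.8^2 = 33.64
A = pi * 33.64
A = 105.68
105.68 in^2


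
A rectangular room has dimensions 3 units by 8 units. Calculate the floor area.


Shape: rectangle
Length l = 3 units, Width w = 8 units
Formula: A = l * w
A = 3 * 8
A = 24
24 units^2


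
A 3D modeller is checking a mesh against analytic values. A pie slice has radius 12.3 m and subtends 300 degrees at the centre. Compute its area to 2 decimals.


Shape: circular sector
Radius r = 12.3 m, Angle = 300 degrees
Formula: A = (angle/360) * pi * r^2
r^2 = 151.29
Fraction of circle = 300/360
A = (300/360) * pi * 151.29
A = 126.075 * pi
A = 396.08
396.08 m^2


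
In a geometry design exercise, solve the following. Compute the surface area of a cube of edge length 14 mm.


Shape: cube
Side s = 14 mm
A cube has 6 square faces.
Formula: SA = 6 * s^2
s^2 = 196
SA = 6 * 196
SA = 1176
1176 mm^2


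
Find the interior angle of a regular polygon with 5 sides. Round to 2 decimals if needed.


Shape: regular pentagon (5 sides)
Formula: interior angle = (n - 2) * 180 / n
(n - 2) = 3
(n - 2) * 180 = 540
angle = 540 / 5
angle = 108
108 degrees


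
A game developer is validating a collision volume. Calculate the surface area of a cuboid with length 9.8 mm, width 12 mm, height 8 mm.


Shape: rectangular prism
l = 9.8 mm, w = 12 mm, h = 8 mm
Formula: SA = 2(lw + lh + wh)
lw = 117.6, lh = 78.4, wh = 96
lw + lh + wh = 292
SA = 2 * 292
SA = 584
584 mm^2


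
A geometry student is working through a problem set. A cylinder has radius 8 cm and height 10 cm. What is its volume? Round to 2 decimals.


Shape: cylinder
Radius r = 8 cm, Height h = 10 cm
Formula: V = pi * r^2 * h
r^2 = 64
V = pi * 64 * 10
V = 640 * pi
V = 2010.62
2010.62 cm^3


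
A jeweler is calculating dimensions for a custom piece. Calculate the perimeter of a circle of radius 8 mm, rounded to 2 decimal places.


Shape: circle
Radius r = 8 mm
Formula: C = 2 * pi * r
C = 2 * pi * 8
C = 16 * pi
C = 50.27
50.27 mm


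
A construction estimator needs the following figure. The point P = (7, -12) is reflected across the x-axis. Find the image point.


Transformation: reflection
Original point: (7, -12)
Rule for reflection over the x-axis: (x, y) -> (x, -y)
Apply: (7, -12) -> (7, 12)
(7, 12)


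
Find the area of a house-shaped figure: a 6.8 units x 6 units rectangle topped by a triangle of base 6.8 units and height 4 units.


Composite shape: rectangle + triangle
Rectangle area = 6.8 * 6 = 40.8
Triangle area = 0.5 * 6.8 * 4 = 13.6
Total = 40.8 + 13.6
Total = 54.4
54.4 units^2


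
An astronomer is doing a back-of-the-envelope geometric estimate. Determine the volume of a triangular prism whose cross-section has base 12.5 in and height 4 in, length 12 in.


Shape: triangular prism
Triangle base = 12.5 in, triangle height = 4 in, prism length L = 12 in
Formula: V = (1/2 * b * h_tri) * L
Cross-section area = 0.5 * 12.5 * 4 = 25
V = 25 * 12
V = 300
300 in^3


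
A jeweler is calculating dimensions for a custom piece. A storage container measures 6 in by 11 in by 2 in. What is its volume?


Shape: rectangular prism
l = 6 in, w = 11 in, h = 2 in
Formula: V = l * w * h
V = 6 * 11 * 2
V = 66 * 2
V = 132
132 in^3


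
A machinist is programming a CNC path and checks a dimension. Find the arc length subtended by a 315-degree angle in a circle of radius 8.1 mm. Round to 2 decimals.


Shape: circular arc
Radius r = 8.1 mm, Angle = 315 degrees
Formula: L = (angle/360) * 2 * pi * r
2 * pi * r = 16.2 * pi
L = (315/360) * 16.2 * pi
L = 14.175 * pi
L = 44.53
44.53 mm


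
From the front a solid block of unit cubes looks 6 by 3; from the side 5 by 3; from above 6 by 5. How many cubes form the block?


Orthographic views of a solid rectangular block:
Front view 6 x 3 -> length = 6, height = 3
Side view 5 x 3 -> width = 5, height = 3 (consistent)
Top view 6 x 5 -> confirms length = 6, width = 5
The block is 6 x 5 x 3.
Total unit cubes = 6 * 5 * 3 = 90
90 unit cubes


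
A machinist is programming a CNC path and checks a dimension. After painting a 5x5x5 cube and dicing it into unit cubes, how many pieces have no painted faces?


Large cube: 5 x 5 x 5, cut into unit cubes.
n = 5, so n - 2 = 3
Unpainted cubes form the interior (n - 2)^3 block.
(n - 2)^3 = 3^3 = 27
27 unit cubes


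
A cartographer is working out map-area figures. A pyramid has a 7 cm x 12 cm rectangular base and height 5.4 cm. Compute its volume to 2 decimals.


Shape: rectangular pyramid
Base: 7 cm x 12 cm, Height h = 5.4 cm
Formula: V = (1/3) * base_area * h
base_area = 7 * 12 = 84
base_area * h = 84 * 5.4 = 453.6
V = 453.6 / 3
V = 151.2
151.2 cm^3


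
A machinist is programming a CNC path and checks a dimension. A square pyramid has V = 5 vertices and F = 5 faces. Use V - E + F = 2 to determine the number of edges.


Polyhedron: square pyramid
Euler's formula for convex polyhedra: V - E + F = 2
Given: V = 5 vertices and F = 5 faces
Solve for E:
E = V + F - 2 = 5 + 5 - 2 = 8
8 edges


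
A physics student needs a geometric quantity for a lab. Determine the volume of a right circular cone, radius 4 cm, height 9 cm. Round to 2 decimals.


Shape: cone
Radius r = 4 cm, Height h = 9 cm
Formula: V = (1/3) * pi * r^2 * h
r^2 = 16
pi * r^2 * h = pi * 16 * 9 = 144 * pi
V = 144 * pi / 3
V = 150.8
150.8 cm^3


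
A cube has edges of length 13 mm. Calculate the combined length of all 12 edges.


Shape: cube
Side s = 13 mm
A cube has 12 edges, all equal.
Formula: total edge length = 12 * s
Total = 12 * 13
Total = 156
156 mm


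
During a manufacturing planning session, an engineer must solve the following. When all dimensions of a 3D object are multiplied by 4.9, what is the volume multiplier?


Linear scale factor k = 4.9
Rule: under a linear scaling by k, volumes scale by k^3.
k^3 = 4.9 * 4.9 * 4.9
k^3 = 24.01 * 4.9
k^3 = 117.649
Volume scales by a factor of 117.649.
117.649 (dimensionless)


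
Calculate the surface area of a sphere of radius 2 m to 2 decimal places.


Shape: sphere
Radius r = 2 m
Formula: SA = 4 * pi * r^2
r^2 = 4
SA = 4 * pi * 4
SA = 16 * pi
SA = 50.27
50.27 m^2


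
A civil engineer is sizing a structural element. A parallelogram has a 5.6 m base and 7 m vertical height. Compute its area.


Shape: parallelogram
Base b = 5.6 m, Height h = 7 m
Formula: A = b * h
A = 5.6 * 7
A = 39.2
39.2 m^2


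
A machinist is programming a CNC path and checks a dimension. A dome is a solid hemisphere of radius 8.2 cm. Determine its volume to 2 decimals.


Shape: hemisphere (half of a sphere)
Radius r = 8.2 cm
Formula: V = (1/2) * (4/3) * pi * r^3 = (2/3) * pi * r^3
r^3 = 551.368
(2/3) * 551.368 = 367.578667
V = 367.578667 * pi
V = 1154.78
1154.78 cm^3


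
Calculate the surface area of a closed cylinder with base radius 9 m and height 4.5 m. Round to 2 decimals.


Shape: closed cylinder
Radius r = 9 m, Height h = 4.5 m
Formula: SA = 2*pi*r^2 + 2*pi*r*h = 2*pi*r*(r + h)
r + h = 13.5
2 * r * (r + h) = 2 * 9 * 13.5 = 243
SA = 243 * pi
SA = 763.41
763.41 m^2


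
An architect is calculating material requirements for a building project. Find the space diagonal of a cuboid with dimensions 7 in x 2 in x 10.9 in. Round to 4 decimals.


Shape: rectangular box (space diagonal)
l = 7 in, w = 2 in, h = 10.9 in
Visualize: the diagonal of the base, then a right triangle with that diagonal and the height.
Formula: d = sqrt(l^2 + w^2 + h^2)
l^2 + w^2 + h^2 = 49 + 4 + 118.81 = 171.81
d = sqrt(171.81)
d = 13.1076
13.1076 in


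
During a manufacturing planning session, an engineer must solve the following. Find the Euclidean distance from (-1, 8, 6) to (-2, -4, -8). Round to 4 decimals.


3D distance between two points
P1 = (-1, 8, 6), P2 = (-2, -4, -8)
Formula: d = sqrt((x2-x1)^2 + (y2-y1)^2 + (z2-z1)^2)
dx = -2 - -1 = -1
dy = -4 - 8 = -12
dz = -8 - 6 = -14
dx^2 + dy^2 + dz^2 = 1 + 144 + 196 = 341
d = sqrt(341)
d = 18.4662
18.4662 units


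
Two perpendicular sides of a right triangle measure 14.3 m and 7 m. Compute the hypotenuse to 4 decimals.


Shape: right triangle
Legs a = 14.3 m, b = 7 m
Formula: c = sqrt(a^2 + b^2)
a^2 = 204.49, b^2 = 49
a^2 + b^2 = 253.49
c = sqrt(253.49)
c = 15.9214
15.9214 m


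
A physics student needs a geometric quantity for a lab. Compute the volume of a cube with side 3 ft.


Shape: cube
Side s = 3 ft
Formula: V = s^3
V = 3 * 3 * 3
V = 9 * 3
V = 27
27 ft^3


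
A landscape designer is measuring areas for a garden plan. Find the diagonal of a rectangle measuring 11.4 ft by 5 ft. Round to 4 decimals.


Shape: rectangle (diagonal via Pythagoras)
Sides: 11.4 ft and 5 ft
Formula: d = sqrt(l^2 + w^2)
l^2 = 129.96, w^2 = 25
l^2 + w^2 = 154.96
d = sqrt(154.96)
d = 12.4483
12.4483 ft


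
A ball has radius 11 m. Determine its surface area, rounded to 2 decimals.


Shape: sphere
Radius r = 11 m
Formula: SA = 4 * pi * r^2
r^2 = 121
SA = 4 * pi * 121
SA = 484 * pi
SA = 1520.53
1520.53 m^2


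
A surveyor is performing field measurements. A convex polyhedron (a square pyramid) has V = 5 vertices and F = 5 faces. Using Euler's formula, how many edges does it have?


Polyhedron: square pyramid
Euler's formula for convex polyhedra: V - E + F = 2
Given: V = 5 vertices and F = 5 faces
Solve for E:
E = V + F - 2 = 5 + 5 - 2 = 8
8 edges


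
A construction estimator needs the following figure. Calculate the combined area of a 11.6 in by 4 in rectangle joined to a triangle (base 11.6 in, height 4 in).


Composite shape: rectangle + triangle
Rectangle area = 11.6 * 4 = 46.4
Triangle area = 0.5 * 11.6 * 4 = 23.2
Total = 46.4 + 23.2
Total = 69.6
69.6 in^2


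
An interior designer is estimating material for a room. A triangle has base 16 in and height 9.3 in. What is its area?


Shape: triangle
Base b = 16 in, Height h = 9.3 in
Formula: A = (1/2) * b * h
A = 0.5 * 16 * 9.3
A = 0.5 * 148.8
A = 74.4
74.4 in^2


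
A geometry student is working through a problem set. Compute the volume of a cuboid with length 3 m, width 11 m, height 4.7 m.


Shape: rectangular prism
l = 3 m, w = 11 m, h = 4.7 m
Formula: V = l * w * h
V = 3 * 11 * 4.7
V = 33 * 4.7
V = 155.1
155.1 m^3


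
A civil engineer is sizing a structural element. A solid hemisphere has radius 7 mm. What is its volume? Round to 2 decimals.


Shape: hemisphere (half of a sphere)
Radius r = 7 mm
Formula: V = (1/2) * (4/3) * pi * r^3 = (2/3) * pi * r^3
r^3 = 343
(2/3) * 343 = 228.666667
V = 228.666667 * pi
V = 718.38
718.38 mm^3


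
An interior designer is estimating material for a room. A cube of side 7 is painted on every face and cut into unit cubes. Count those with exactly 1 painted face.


Large cube: 7 x 7 x 7, cut into unit cubes.
n = 7, so n - 2 = 5
Cubes with 1 painted face lie in the interior of each face.
A cube has 6 faces; each contributes (n - 2)^2 = 25 such cubes.
Count = 6 * 25 = 150
150 unit cubes


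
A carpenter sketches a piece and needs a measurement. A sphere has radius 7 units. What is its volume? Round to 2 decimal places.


Shape: sphere
Radius r = 7 units
Formula: V = (4/3) * pi * r^3
r^3 = 343
(4/3) * 343 = 457.333333
V = 457.333333 * pi
V = 1436.76
1436.76 units^3


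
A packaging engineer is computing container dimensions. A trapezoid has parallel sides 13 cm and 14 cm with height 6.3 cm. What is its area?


Shape: trapezoid
Parallel sides a = 13 cm, b = 14 cm; Height h = 6.3 cm
Formula: A = (a + b) * h / 2
a + b = 13 + 14 = 27
A = 27 * 6.3 / 2
A = 170.1 / 2
A = 85.05
85.05 cm^2


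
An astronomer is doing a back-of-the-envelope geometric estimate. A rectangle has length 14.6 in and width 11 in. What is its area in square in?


Shape: rectangle
Length l = 14.6 in, Width w = 11 in
Formula: A = l * w
A = 14.6 * 11
A = 160.6
160.6 in^2


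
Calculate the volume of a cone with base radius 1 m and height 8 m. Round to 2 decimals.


Shape: cone
Radius r = 1 m, Height h = 8 m
Formula: V = (1/3) * pi * r^2 * h
r^2 = 1
pi * r^2 * h = pi * 1 * 8 = 8 * pi
V = 8 * pi / 3
V = 8.38
8.38 m^3


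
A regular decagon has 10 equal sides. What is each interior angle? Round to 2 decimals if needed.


Shape: regular decagon (10 sides)
Formula: interior angle = (n - 2) * 180 / n
(n - 2) = 8
(n - 2) * 180 = 1440
angle = 1440 / 10
angle = 144
144 degrees


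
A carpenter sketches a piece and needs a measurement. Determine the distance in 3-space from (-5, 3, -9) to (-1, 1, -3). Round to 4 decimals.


3D distance between two points
P1 = (-5, 3, -9), P2 = (-1, 1, -3)
Formula: d = sqrt((x2-x1)^2 + (y2-y1)^2 + (z2-z1)^2)
dx = -1 - -5 = 4
dy = 1 - 3 = -2
dz = -3 - -9 = 6
dx^2 + dy^2 + dz^2 = 16 + 4 + 36 = 56
d = sqrt(56)
d = 7.4833
7.4833 units


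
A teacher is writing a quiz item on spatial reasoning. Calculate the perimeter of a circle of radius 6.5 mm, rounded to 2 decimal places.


Shape: circle
Radius r = 6.5 mm
Formula: C = 2 * pi * r
C = 2 * pi * 6.5
C = 13 * pi
C = 40.84
40.84 mm


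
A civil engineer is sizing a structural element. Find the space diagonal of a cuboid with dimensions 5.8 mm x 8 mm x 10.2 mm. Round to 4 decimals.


Shape: rectangular box (space diagonal)
l = 5.8 mm, w = 8 mm, h = 10.2 mm
Visualize: the diagonal of the base, then a right triangle with that diagonal and the height.
Formula: d = sqrt(l^2 + w^2 + h^2)
l^2 + w^2 + h^2 = 33.64 + 64 + 104.04 = 201.68
d = sqrt(201.68)
d = 14.2014
14.2014 mm


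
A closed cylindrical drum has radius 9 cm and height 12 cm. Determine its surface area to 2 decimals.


Shape: closed cylinder
Radius r = 9 cm, Height h = 12 cm
Formula: SA = 2*pi*r^2 + 2*pi*r*h = 2*pi*r*(r + h)
r + h = 21
2 * r * (r + h) = 2 * 9 * 21 = 378
SA = 378 * pi
SA = 1187.52
1187.52 cm^2


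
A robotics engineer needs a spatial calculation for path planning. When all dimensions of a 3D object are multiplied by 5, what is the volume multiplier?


Linear scale factor k = 5
Rule: under a linear scaling by k, volumes scale by k^3.
k^3 = 5 * 5 * 5
k^3 = 25 * 5
k^3 = 125
Volume scales by a factor of 125.
125 (dimensionless)


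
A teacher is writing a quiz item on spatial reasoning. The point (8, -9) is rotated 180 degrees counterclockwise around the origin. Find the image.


Transformation: rotation about the origin
Original point: (8, -9)
Rule for 180 deg: (x, y) -> (-x, -y)
Apply: (8, -9) -> (-8, 9)
(-8, 9)


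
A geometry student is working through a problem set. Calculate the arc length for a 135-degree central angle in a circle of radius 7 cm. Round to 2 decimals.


Shape: circular arc
Radius r = 7 cm, Angle = 135 degrees
Formula: L = (angle/360) * 2 * pi * r
2 * pi * r = 14 * pi
L = (135/360) * 14 * pi
L = 5.25 * pi
L = 16.49
16.49 cm


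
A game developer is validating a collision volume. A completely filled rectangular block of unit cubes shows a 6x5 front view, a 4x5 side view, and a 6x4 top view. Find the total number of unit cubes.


Orthographic views of a solid rectangular block:
Front view 6 x 5 -> length = 6, height = 5
Side view 4 x 5 -> width = 4, height = 5 (consistent)
Top view 6 x 4 -> confirms length = 6, width = 4
The block is 6 x 4 x 5.
Total unit cubes = 6 * 4 * 5 = 120
120 unit cubes


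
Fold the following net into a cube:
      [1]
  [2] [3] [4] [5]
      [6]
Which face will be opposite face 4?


Net: cross layout. Take square 3 as the base (bottom).
Fold the four squares in the horizontal row up around 3: 2 -> left, 4 -> right, 5 wraps to the top.
Fold 1 and 6 up from 3: 1 -> back, 6 -> front.
Opposite pairs are therefore: (1, 6), (2, 4), (3, 5).
Face 4 is opposite face 2.
face 2


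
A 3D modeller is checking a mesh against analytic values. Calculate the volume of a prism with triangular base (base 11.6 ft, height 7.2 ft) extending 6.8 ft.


Shape: triangular prism
Triangle base = 11.6 ft, triangle height = 7.2 ft, prism length L = 6.8 ft
Formula: V = (1/2 * b * h_tri) * L
Cross-section area = 0.5 * 11.6 * 7.2 = 41.76
V = 41.76 * 6.8
V = 283.968
283.968 ft^3


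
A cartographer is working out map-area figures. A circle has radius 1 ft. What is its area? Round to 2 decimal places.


Shape: circle
Radius r = 1 ft
Formula: A = pi * r^2
r^2 = 1^2 = 1
A = pi * 1
A = 3.14
3.14 ft^2


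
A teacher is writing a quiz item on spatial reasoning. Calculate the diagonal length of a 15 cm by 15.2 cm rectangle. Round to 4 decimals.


Shape: rectangle (diagonal via Pythagoras)
Sides: 15 cm and 15.2 cm
Formula: d = sqrt(l^2 + w^2)
l^2 = 225, w^2 = 231.04
l^2 + w^2 = 456.04
d = sqrt(456.04)
d = 21.3551
21.3551 cm


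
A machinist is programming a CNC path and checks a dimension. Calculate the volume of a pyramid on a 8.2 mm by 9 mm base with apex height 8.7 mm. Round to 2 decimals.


Shape: rectangular pyramid
Base: 8.2 mm x 9 mm, Height h = 8.7 mm
Formula: V = (1/3) * base_area * h
base_area = 8.2 * 9 = 73.8
base_area * h = 73.8 * 8.7 = 642.06
V = 642.06 / 3
V = 214.02
214.02 mm^3


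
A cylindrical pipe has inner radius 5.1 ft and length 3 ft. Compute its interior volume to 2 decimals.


Shape: cylinder
Radius r = 5.1 ft, Height h = 3 ft
Formula: V = pi * r^2 * h
r^2 = 26.01
V = pi * 26.01 * 3
V = 78.03 * pi
V = 245.14
245.14 ft^3


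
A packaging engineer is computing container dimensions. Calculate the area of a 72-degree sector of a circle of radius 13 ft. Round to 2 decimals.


Shape: circular sector
Radius r = 13 ft, Angle = 72 degrees
Formula: A = (angle/360) * pi * r^2
r^2 = 169
Fraction of circle = 72/360
A = (72/360) * pi * 169
A = 33.8 * pi
A = 106.19
106.19 ft^2


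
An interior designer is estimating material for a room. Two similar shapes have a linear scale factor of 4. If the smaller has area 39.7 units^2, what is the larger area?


Linear scale factor k = 4
Original area = 39.7 units^2
Rule: under a linear scaling by k, areas scale by k^2.
k^2 = 4^2 = 16
New area = 39.7 * 16
New area = 635.2
635.2 units^2


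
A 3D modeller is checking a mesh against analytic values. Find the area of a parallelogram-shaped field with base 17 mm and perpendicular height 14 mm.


Shape: parallelogram
Base b = 17 mm, Height h = 14 mm
Formula: A = b * h
A = 17 * 14
A = 238
238 mm^2


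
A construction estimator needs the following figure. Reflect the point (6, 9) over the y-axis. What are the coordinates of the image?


Transformation: reflection
Original point: (6, 9)
Rule for reflection over the y-axis: (x, y) -> (-x, y)
Apply: (6, 9) -> (-6, 9)
(-6, 9)


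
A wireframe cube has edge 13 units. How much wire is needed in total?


Shape: cube
Side s = 13 units
A cube has 12 edges, all equal.
Formula: total edge length = 12 * s
Total = 12 * 13
Total = 156
156 units


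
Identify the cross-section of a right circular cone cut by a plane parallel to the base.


Solid: right circular cone
Cutting plane: parallel to the base
Visualize the intersection of the plane with the solid's surface.
The boundary of the cut region is a circle.
circle


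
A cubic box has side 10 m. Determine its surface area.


Shape: cube
Side s = 10 m
A cube has 6 square faces.
Formula: SA = 6 * s^2
s^2 = 100
SA = 6 * 100
SA = 600
600 m^2


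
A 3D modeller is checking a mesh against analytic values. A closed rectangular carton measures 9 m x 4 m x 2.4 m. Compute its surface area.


Shape: rectangular prism
l = 9 m, w = 4 m, h = 2.4 m
Formula: SA = 2(lw + lh + wh)
lw = 36, lh = 21.6, wh = 9.6
lw + lh + wh = 67.2
SA = 2 * 67.2
SA = 134.4
134.4 m^2


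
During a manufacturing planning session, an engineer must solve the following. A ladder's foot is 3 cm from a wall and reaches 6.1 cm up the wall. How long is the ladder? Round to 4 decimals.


Shape: right triangle
Legs a = 3 cm, b = 6.1 cm
Formula: c = sqrt(a^2 + b^2)
a^2 = 9, b^2 = 37.21
a^2 + b^2 = 46.21
c = sqrt(46.21)
c = 6.7978
6.7978 cm


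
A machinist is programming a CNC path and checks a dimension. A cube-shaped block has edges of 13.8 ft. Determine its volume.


Shape: cube
Side s = 13.8 ft
Formula: V = s^3
V = 13.8 * 13.8 * 13.8
V = 190.44 * 13.8
V = 2628.072
2628.072 ft^3


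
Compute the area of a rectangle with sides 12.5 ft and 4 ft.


Shape: rectangle
Length l = 12.5 ft, Width w = 4 ft
Formula: A = l * w
A = 12.5 * 4
A = 50
50 ft^2


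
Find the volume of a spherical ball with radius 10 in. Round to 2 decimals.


Shape: sphere
Radius r = 10 in
Formula: V = (4/3) * pi * r^3
r^3 = 1000
(4/3) * 1000 = 1333.333333
V = 1333.333333 * pi
V = 4188.79
4188.79 in^3


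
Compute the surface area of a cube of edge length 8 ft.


Shape: cube
Side s = 8 ft
A cube has 6 square faces.
Formula: SA = 6 * s^2
s^2 = 64
SA = 6 * 64
SA = 384
384 ft^2


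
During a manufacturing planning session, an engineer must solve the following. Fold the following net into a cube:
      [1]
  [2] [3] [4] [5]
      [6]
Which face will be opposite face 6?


Net: cross layout. Take square 3 as the base (bottom).
Fold the four squares in the horizontal row up around 3: 2 -> left, 4 -> right, 5 wraps to the top.
Fold 1 and 6 up from 3: 1 -> back, 6 -> front.
Opposite pairs are therefore: (1, 6), (2, 4), (3, 5).
Face 6 is opposite face 1.
face 1


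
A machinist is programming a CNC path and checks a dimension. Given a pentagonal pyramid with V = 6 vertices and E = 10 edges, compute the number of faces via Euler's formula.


Polyhedron: pentagonal pyramid
Euler's formula for convex polyhedra: V - E + F = 2
Given: V = 6 vertices and E = 10 edges
Solve for F:
F = 2 + E - V = 2 + 10 - 6 = 6
6 faces


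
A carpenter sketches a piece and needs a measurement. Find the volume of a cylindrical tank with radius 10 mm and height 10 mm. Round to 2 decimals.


Shape: cylinder
Radius r = 10 mm, Height h = 10 mm
Formula: V = pi * r^2 * h
r^2 = 100
V = pi * 100 * 10
V = 1000 * pi
V = 3141.59
3141.59 mm^3


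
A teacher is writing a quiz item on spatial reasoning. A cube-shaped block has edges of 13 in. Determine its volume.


Shape: cube
Side s = 13 in
Formula: V = s^3
V = 13 * 13 * 13
V = 169 * 13
V = 2197
2197 in^3


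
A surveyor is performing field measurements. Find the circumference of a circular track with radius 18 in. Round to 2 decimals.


Shape: circle
Radius r = 18 in
Formula: C = 2 * pi * r
C = 2 * pi * 18
C = 36 * pi
C = 113.1
113.1 in


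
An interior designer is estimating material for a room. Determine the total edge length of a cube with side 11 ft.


Shape: cube
Side s = 11 ft
A cube has 12 edges, all equal.
Formula: total edge length = 12 * s
Total = 12 * 11
Total = 132
132 ft


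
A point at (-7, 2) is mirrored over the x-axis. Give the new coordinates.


Transformation: reflection
Original point: (-7, 2)
Rule for reflection over the x-axis: (x, y) -> (x, -y)
Apply: (-7, 2) -> (-7, -2)
(-7, -2)


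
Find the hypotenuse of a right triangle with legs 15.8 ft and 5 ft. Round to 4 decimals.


Shape: right triangle
Legs a = 15.8 ft, b = 5 ft
Formula: c = sqrt(a^2 + b^2)
a^2 = 249.64, b^2 = 25
a^2 + b^2 = 274.64
c = sqrt(274.64)
c = 16.5723
16.5723 ft


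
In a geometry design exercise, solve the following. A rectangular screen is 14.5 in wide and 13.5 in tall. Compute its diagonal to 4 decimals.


Shape: rectangle (diagonal via Pythagoras)
Sides: 14.5 in and 13.5 in
Formula: d = sqrt(l^2 + w^2)
l^2 = 210.25, w^2 = 182.25
l^2 + w^2 = 392.5
d = sqrt(392.5)
d = 19.8116
19.8116 in


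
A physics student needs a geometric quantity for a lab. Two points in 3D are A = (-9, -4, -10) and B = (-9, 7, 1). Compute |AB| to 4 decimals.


3D distance between two points
P1 = (-9, -4, -10), P2 = (-9, 7, 1)
Formula: d = sqrt((x2-x1)^2 + (y2-y1)^2 + (z2-z1)^2)
dx = -9 - -9 = 0
dy = 7 - -4 = 11
dz = 1 - -10 = 11
dx^2 + dy^2 + dz^2 = 0 + 121 + 121 = 242
d = sqrt(242)
d = 15.5563
15.5563 units


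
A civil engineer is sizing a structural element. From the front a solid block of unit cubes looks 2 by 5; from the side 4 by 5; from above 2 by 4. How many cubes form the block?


Orthographic views of a solid rectangular block:
Front view 2 x 5 -> length = 2, height = 5
Side view 4 x 5 -> width = 4, height = 5 (consistent)
Top view 2 x 4 -> confirms length = 2, width = 4
The block is 2 x 4 x 5.
Total unit cubes = 2 * 4 * 5 = 40
40 unit cubes


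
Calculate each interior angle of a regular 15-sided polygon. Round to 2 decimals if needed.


Shape: regular pentadecagon (15 sides)
Formula: interior angle = (n - 2) * 180 / n
(n - 2) = 13
(n - 2) * 180 = 2340
angle = 2340 / 15
angle = 156
156 degrees


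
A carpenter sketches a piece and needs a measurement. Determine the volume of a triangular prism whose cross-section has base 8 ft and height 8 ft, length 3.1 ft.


Shape: triangular prism
Triangle base = 8 ft, triangle height = 8 ft, prism length L = 3.1 ft
Formula: V = (1/2 * b * h_tri) * L
Cross-section area = 0.5 * 8 * 8 = 32
V = 32 * 3.1
V = 99.2
99.2 ft^3


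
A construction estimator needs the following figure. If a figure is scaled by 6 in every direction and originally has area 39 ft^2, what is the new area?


Linear scale factor k = 6
Original area = 39 ft^2
Rule: under a linear scaling by k, areas scale by k^2.
k^2 = 6^2 = 36
New area = 39 * 36
New area = 1404
1404 ft^2


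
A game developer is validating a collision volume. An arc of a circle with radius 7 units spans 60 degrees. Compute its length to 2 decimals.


Shape: circular arc
Radius r = 7 units, Angle = 60 degrees
Formula: L = (angle/360) * 2 * pi * r
2 * pi * r = 14 * pi
L = (60/360) * 14 * pi
L = 2.333333 * pi
L = 7.33
7.33 units


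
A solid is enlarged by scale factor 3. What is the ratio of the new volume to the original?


Linear scale factor k = 3
Rule: under a linear scaling by k, volumes scale by k^3.
k^3 = 3 * 3 * 3
k^3 = 9 * 3
k^3 = 27
Volume scales by a factor of 27.
27 (dimensionless)
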